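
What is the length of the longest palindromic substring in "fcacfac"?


Input: "fcacfac"
Checking substrings for palindromes:
  [0:5] "fcacf" (len 5) => palindrome
  [1:4] "cac" (len 3) => palindrome
Longest palindromic substring: "fcacf" with length 5

5


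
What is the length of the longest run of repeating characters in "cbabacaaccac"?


Input: "cbabacaaccac"
Scanning for longest run:
  Position 1 ('b'): new char, reset run to 1
  Position 2 ('a'): new char, reset run to 1
  Position 3 ('b'): new char, reset run to 1
  Position 4 ('a'): new char, reset run to 1
  Position 5 ('c'): new char, reset run to 1
  Position 6 ('a'): new char, reset run to 1
  Position 7 ('a'): continues run of 'a', length=2
  Position 8 ('c'): new char, reset run to 1
  Position 9 ('c'): continues run of 'c', length=2
  Position 10 ('a'): new char, reset run to 1
  Position 11 ('c'): new char, reset run to 1
Longest run: 'a' with length 2

2


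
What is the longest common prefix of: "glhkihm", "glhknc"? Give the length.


Words: glhkihm, glhknc
  Position 0: all 'g' => match
  Position 1: all 'l' => match
  Position 2: all 'h' => match
  Position 3: all 'k' => match
  Position 4: ('i', 'n') => mismatch, stop
LCP = "glhk" (length 4)

4


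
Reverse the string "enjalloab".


Input: enjalloab
Reading characters right to left:
  Position 8: 'b'
  Position 7: 'a'
  Position 6: 'o'
  Position 5: 'l'
  Position 4: 'l'
  Position 3: 'a'
  Position 2: 'j'
  Position 1: 'n'
  Position 0: 'e'
Reversed: baollajne

baollajne


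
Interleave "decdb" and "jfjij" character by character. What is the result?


Interleaving "decdb" and "jfjij":
  Position 0: 'd' from first, 'j' from second => "dj"
  Position 1: 'e' from first, 'f' from second => "ef"
  Position 2: 'c' from first, 'j' from second => "cj"
  Position 3: 'd' from first, 'i' from second => "di"
  Position 4: 'b' from first, 'j' from second => "bj"
Result: djefcjdibj

djefcjdibj


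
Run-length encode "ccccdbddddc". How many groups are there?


Input: ccccdbddddc
Scanning for consecutive runs:
  Group 1: 'c' x 4 (positions 0-3)
  Group 2: 'd' x 1 (positions 4-4)
  Group 3: 'b' x 1 (positions 5-5)
  Group 4: 'd' x 4 (positions 6-9)
  Group 5: 'c' x 1 (positions 10-10)
Total groups: 5

5


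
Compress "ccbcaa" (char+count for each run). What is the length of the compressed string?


Input: ccbcaa
Runs:
  'c' x 2 => "c2"
  'b' x 1 => "b1"
  'c' x 1 => "c1"
  'a' x 2 => "a2"
Compressed: "c2b1c1a2"
Compressed length: 8

8


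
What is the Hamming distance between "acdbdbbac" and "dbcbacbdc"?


Comparing "acdbdbbac" and "dbcbacbdc" position by position:
  Position 0: 'a' vs 'd' => differ
  Position 1: 'c' vs 'b' => differ
  Position 2: 'd' vs 'c' => differ
  Position 3: 'b' vs 'b' => same
  Position 4: 'd' vs 'a' => differ
  Position 5: 'b' vs 'c' => differ
  Position 6: 'b' vs 'b' => same
  Position 7: 'a' vs 'd' => differ
  Position 8: 'c' vs 'c' => same
Total differences (Hamming distance): 6

6


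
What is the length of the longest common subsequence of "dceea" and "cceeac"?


LCS of "dceea" and "cceeac"
DP table:
           c    c    e    e    a    c
      0    0    0    0    0    0    0
  d   0    0    0    0    0    0    0
  c   0    1    1    1    1    1    1
  e   0    1    1    2    2    2    2
  e   0    1    1    2    3    3    3
  a   0    1    1    2    3    4    4
LCS length = dp[5][6] = 4

4


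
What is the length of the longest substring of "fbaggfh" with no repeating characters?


Input: "fbaggfh"
Sliding window (track last position of each char):
  Position 0 ('f'): window [0,0] length 1 -- new best
  Position 1 ('b'): window [0,1] length 2 -- new best
  Position 2 ('a'): window [0,2] length 3 -- new best
  Position 3 ('g'): window [0,3] length 4 -- new best
  Position 4 ('g'): repeat (last at 3), move window start to 4
  Position 4 ('g'): window [4,4] length 1
  Position 5 ('f'): window [4,5] length 2
  Position 6 ('h'): window [4,6] length 3
Longest substring with no repeats: "fbag" with length 4

4


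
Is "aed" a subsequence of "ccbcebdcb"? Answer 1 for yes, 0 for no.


Check if "aed" is a subsequence of "ccbcebdcb"
Greedy scan:
  Position 0 ('c'): no match needed
  Position 1 ('c'): no match needed
  Position 2 ('b'): no match needed
  Position 3 ('c'): no match needed
  Position 4 ('e'): no match needed
  Position 5 ('b'): no match needed
  Position 6 ('d'): no match needed
  Position 7 ('c'): no match needed
  Position 8 ('b'): no match needed
Only matched 0/3 characters => not a subsequence

0


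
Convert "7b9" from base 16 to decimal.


Input: "7b9" in base 16
Positional expansion:
  Digit '7' (value 7) x 16^2 = 1792
  Digit 'b' (value 11) x 16^1 = 176
  Digit '9' (value 9) x 16^0 = 9
Sum = 1977

1977


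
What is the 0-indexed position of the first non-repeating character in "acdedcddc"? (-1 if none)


Input: acdedcddc
Character frequencies:
  'a': 1
  'c': 3
  'd': 4
  'e': 1
Scanning left to right for freq == 1:
  Position 0 ('a'): unique! => answer = 0

0


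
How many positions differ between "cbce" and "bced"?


Comparing "cbce" and "bced" position by position:
  Position 0: 'c' vs 'b' => DIFFER
  Position 1: 'b' vs 'c' => DIFFER
  Position 2: 'c' vs 'e' => DIFFER
  Position 3: 'e' vs 'd' => DIFFER
Positions that differ: 4

4


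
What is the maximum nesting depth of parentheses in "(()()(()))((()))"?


Input: "(()()(()))((()))"
Tracking depth:
  Position 0 '(': depth becomes 1
  Position 1 '(': depth becomes 2
  Position 2 ')': depth becomes 1
  Position 3 '(': depth becomes 2
  Position 4 ')': depth becomes 1
  Position 5 '(': depth becomes 2
  Position 6 '(': depth becomes 3
  Position 7 ')': depth becomes 2
  Position 8 ')': depth becomes 1
  Position 9 ')': depth becomes 0
  Position 10 '(': depth becomes 1
  Position 11 '(': depth becomes 2
  Position 12 '(': depth becomes 3
  Position 13 ')': depth becomes 2
  Position 14 ')': depth becomes 1
  Position 15 ')': depth becomes 0
Maximum depth reached: 3

3


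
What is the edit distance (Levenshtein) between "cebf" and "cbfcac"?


Computing edit distance: "cebf" -> "cbfcac"
DP table:
           c    b    f    c    a    c
      0    1    2    3    4    5    6
  c   1    0    1    2    3    4    5
  e   2    1    1    2    3    4    5
  b   3    2    1    2    3    4    5
  f   4    3    2    1    2    3    4
Edit distance = dp[4][6] = 4

4


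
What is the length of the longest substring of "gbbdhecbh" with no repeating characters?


Input: "gbbdhecbh"
Sliding window (track last position of each char):
  Position 0 ('g'): window [0,0] length 1 -- new best
  Position 1 ('b'): window [0,1] length 2 -- new best
  Position 2 ('b'): repeat (last at 1), move window start to 2
  Position 2 ('b'): window [2,2] length 1
  Position 3 ('d'): window [2,3] length 2
  Position 4 ('h'): window [2,4] length 3 -- new best
  Position 5 ('e'): window [2,5] length 4 -- new best
  Position 6 ('c'): window [2,6] length 5 -- new best
  Position 7 ('b'): repeat (last at 2), move window start to 3
  Position 7 ('b'): window [3,7] length 5
  Position 8 ('h'): repeat (last at 4), move window start to 5
  Position 8 ('h'): window [5,8] length 4
Longest substring with no repeats: "bdhec" with length 5

5


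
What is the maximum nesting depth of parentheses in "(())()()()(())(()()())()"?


Input: "(())()()()(())(()()())()"
Tracking depth:
  Position 0 '(': depth becomes 1
  Position 1 '(': depth becomes 2
  Position 2 ')': depth becomes 1
  Position 3 ')': depth becomes 0
  Position 4 '(': depth becomes 1
  Position 5 ')': depth becomes 0
  Position 6 '(': depth becomes 1
  Position 7 ')': depth becomes 0
  Position 8 '(': depth becomes 1
  Position 9 ')': depth becomes 0
  Position 10 '(': depth becomes 1
  Position 11 '(': depth becomes 2
  Position 12 ')': depth becomes 1
  Position 13 ')': depth becomes 0
  Position 14 '(': depth becomes 1
  Position 15 '(': depth becomes 2
  Position 16 ')': depth becomes 1
  Position 17 '(': depth becomes 2
  Position 18 ')': depth becomes 1
  Position 19 '(': depth becomes 2
  Position 20 ')': depth becomes 1
  Position 21 ')': depth becomes 0
  Position 22 '(': depth becomes 1
  Position 23 ')': depth becomes 0
Maximum depth reached: 2

2


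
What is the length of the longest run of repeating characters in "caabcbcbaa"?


Input: "caabcbcbaa"
Scanning for longest run:
  Position 1 ('a'): new char, reset run to 1
  Position 2 ('a'): continues run of 'a', length=2
  Position 3 ('b'): new char, reset run to 1
  Position 4 ('c'): new char, reset run to 1
  Position 5 ('b'): new char, reset run to 1
  Position 6 ('c'): new char, reset run to 1
  Position 7 ('b'): new char, reset run to 1
  Position 8 ('a'): new char, reset run to 1
  Position 9 ('a'): continues run of 'a', length=2
Longest run: 'a' with length 2

2


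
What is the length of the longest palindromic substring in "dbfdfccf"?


Input: "dbfdfccf"
Checking substrings for palindromes:
  [4:8] "fccf" (len 4) => palindrome
  [2:5] "fdf" (len 3) => palindrome
  [5:7] "cc" (len 2) => palindrome
Longest palindromic substring: "fccf" with length 4

4


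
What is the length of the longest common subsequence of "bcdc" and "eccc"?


LCS of "bcdc" and "eccc"
DP table:
           e    c    c    c
      0    0    0    0    0
  b   0    0    0    0    0
  c   0    0    1    1    1
  d   0    0    1    1    1
  c   0    0    1    2    2
LCS length = dp[4][4] = 2

2


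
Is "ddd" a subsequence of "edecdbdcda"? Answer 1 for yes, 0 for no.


Check if "ddd" is a subsequence of "edecdbdcda"
Greedy scan:
  Position 0 ('e'): no match needed
  Position 1 ('d'): matches sub[0] = 'd'
  Position 2 ('e'): no match needed
  Position 3 ('c'): no match needed
  Position 4 ('d'): matches sub[1] = 'd'
  Position 5 ('b'): no match needed
  Position 6 ('d'): matches sub[2] = 'd'
  Position 7 ('c'): no match needed
  Position 8 ('d'): no match needed
  Position 9 ('a'): no match needed
All 3 characters matched => is a subsequence

1


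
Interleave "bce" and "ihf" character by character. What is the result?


Interleaving "bce" and "ihf":
  Position 0: 'b' from first, 'i' from second => "bi"
  Position 1: 'c' from first, 'h' from second => "ch"
  Position 2: 'e' from first, 'f' from second => "ef"
Result: bichef

bichef


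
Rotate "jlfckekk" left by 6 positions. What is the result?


Input: "jlfckekk", rotate left by 6
First 6 characters: "jlfcke"
Remaining characters: "kk"
Concatenate remaining + first: "kk" + "jlfcke" = "kkjlfcke"

kkjlfcke


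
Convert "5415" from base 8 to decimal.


Input: "5415" in base 8
Positional expansion:
  Digit '5' (value 5) x 8^3 = 2560
  Digit '4' (value 4) x 8^2 = 256
  Digit '1' (value 1) x 8^1 = 8
  Digit '5' (value 5) x 8^0 = 5
Sum = 2829

2829


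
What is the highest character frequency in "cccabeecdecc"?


Input: cccabeecdecc
Character counts:
  'a': 1
  'b': 1
  'c': 6
  'd': 1
  'e': 3
Maximum frequency: 6

6


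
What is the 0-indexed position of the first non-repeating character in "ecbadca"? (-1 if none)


Input: ecbadca
Character frequencies:
  'a': 2
  'b': 1
  'c': 2
  'd': 1
  'e': 1
Scanning left to right for freq == 1:
  Position 0 ('e'): unique! => answer = 0

0


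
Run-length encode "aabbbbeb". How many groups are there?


Input: aabbbbeb
Scanning for consecutive runs:
  Group 1: 'a' x 2 (positions 0-1)
  Group 2: 'b' x 4 (positions 2-5)
  Group 3: 'e' x 1 (positions 6-6)
  Group 4: 'b' x 1 (positions 7-7)
Total groups: 4

4


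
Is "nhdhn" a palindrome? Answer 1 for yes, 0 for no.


Input: nhdhn
Reversed: nhdhn
  Compare pos 0 ('n') with pos 4 ('n'): match
  Compare pos 1 ('h') with pos 3 ('h'): match
Result: palindrome

1


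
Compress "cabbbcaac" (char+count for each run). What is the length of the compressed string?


Input: cabbbcaac
Runs:
  'c' x 1 => "c1"
  'a' x 1 => "a1"
  'b' x 3 => "b3"
  'c' x 1 => "c1"
  'a' x 2 => "a2"
  'c' x 1 => "c1"
Compressed: "c1a1b3c1a2c1"
Compressed length: 12

12


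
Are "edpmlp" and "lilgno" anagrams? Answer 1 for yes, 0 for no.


Strings: "edpmlp", "lilgno"
Sorted first:  delmpp
Sorted second: gillno
Differ at position 0: 'd' vs 'g' => not anagrams

0


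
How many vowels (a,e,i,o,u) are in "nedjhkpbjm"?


Input: nedjhkpbjm
Checking each character:
  'n' at position 0: consonant
  'e' at position 1: vowel (running total: 1)
  'd' at position 2: consonant
  'j' at position 3: consonant
  'h' at position 4: consonant
  'k' at position 5: consonant
  'p' at position 6: consonant
  'b' at position 7: consonant
  'j' at position 8: consonant
  'm' at position 9: consonant
Total vowels: 1

1


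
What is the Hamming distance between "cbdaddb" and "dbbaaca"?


Comparing "cbdaddb" and "dbbaaca" position by position:
  Position 0: 'c' vs 'd' => differ
  Position 1: 'b' vs 'b' => same
  Position 2: 'd' vs 'b' => differ
  Position 3: 'a' vs 'a' => same
  Position 4: 'd' vs 'a' => differ
  Position 5: 'd' vs 'c' => differ
  Position 6: 'b' vs 'a' => differ
Total differences (Hamming distance): 5

5


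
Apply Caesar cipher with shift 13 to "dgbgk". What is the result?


Caesar cipher: shift "dgbgk" by 13
  'd' (pos 3) + 13 = pos 16 = 'q'
  'g' (pos 6) + 13 = pos 19 = 't'
  'b' (pos 1) + 13 = pos 14 = 'o'
  'g' (pos 6) + 13 = pos 19 = 't'
  'k' (pos 10) + 13 = pos 23 = 'x'
Result: qtotx

qtotx


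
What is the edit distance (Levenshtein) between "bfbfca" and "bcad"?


Computing edit distance: "bfbfca" -> "bcad"
DP table:
           b    c    a    d
      0    1    2    3    4
  b   1    0    1    2    3
  f   2    1    1    2    3
  b   3    2    2    2    3
  f   4    3    3    3    3
  c   5    4    3    4    4
  a   6    5    4    3    4
Edit distance = dp[6][4] = 4

4


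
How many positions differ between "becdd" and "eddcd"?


Comparing "becdd" and "eddcd" position by position:
  Position 0: 'b' vs 'e' => DIFFER
  Position 1: 'e' vs 'd' => DIFFER
  Position 2: 'c' vs 'd' => DIFFER
  Position 3: 'd' vs 'c' => DIFFER
  Position 4: 'd' vs 'd' => same
Positions that differ: 4

4


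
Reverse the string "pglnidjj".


Input: pglnidjj
Reading characters right to left:
  Position 7: 'j'
  Position 6: 'j'
  Position 5: 'd'
  Position 4: 'i'
  Position 3: 'n'
  Position 2: 'l'
  Position 1: 'g'
  Position 0: 'p'
Reversed: jjdinlgp

jjdinlgp


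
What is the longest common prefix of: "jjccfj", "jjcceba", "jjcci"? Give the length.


Words: jjccfj, jjcceba, jjcci
  Position 0: all 'j' => match
  Position 1: all 'j' => match
  Position 2: all 'c' => match
  Position 3: all 'c' => match
  Position 4: ('f', 'e', 'i') => mismatch, stop
LCP = "jjcc" (length 4)

4


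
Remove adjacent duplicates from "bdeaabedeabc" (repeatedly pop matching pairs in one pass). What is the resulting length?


Input: bdeaabedeabc
Stack-based adjacent duplicate removal:
  Read 'b': push. Stack: b
  Read 'd': push. Stack: bd
  Read 'e': push. Stack: bde
  Read 'a': push. Stack: bdea
  Read 'a': matches stack top 'a' => pop. Stack: bde
  Read 'b': push. Stack: bdeb
  Read 'e': push. Stack: bdebe
  Read 'd': push. Stack: bdebed
  Read 'e': push. Stack: bdebede
  Read 'a': push. Stack: bdebedea
  Read 'b': push. Stack: bdebedeab
  Read 'c': push. Stack: bdebedeabc
Final stack: "bdebedeabc" (length 10)

10


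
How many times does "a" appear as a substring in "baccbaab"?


Searching for "a" in "baccbaab"
Scanning each position:
  Position 0: "b" => no
  Position 1: "a" => MATCH
  Position 2: "c" => no
  Position 3: "c" => no
  Position 4: "b" => no
  Position 5: "a" => MATCH
  Position 6: "a" => MATCH
  Position 7: "b" => no
Total occurrences: 3

3


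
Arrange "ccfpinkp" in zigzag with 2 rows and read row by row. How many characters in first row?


Zigzag "ccfpinkp" into 2 rows:
Placing characters:
  'c' => row 0
  'c' => row 1
  'f' => row 0
  'p' => row 1
  'i' => row 0
  'n' => row 1
  'k' => row 0
  'p' => row 1
Rows:
  Row 0: "cfik"
  Row 1: "cpnp"
First row length: 4

4


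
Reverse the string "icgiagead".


Input: icgiagead
Reading characters right to left:
  Position 8: 'd'
  Position 7: 'a'
  Position 6: 'e'
  Position 5: 'g'
  Position 4: 'a'
  Position 3: 'i'
  Position 2: 'g'
  Position 1: 'c'
  Position 0: 'i'
Reversed: daegaigci

daegaigci


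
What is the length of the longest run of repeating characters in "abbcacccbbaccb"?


Input: "abbcacccbbaccb"
Scanning for longest run:
  Position 1 ('b'): new char, reset run to 1
  Position 2 ('b'): continues run of 'b', length=2
  Position 3 ('c'): new char, reset run to 1
  Position 4 ('a'): new char, reset run to 1
  Position 5 ('c'): new char, reset run to 1
  Position 6 ('c'): continues run of 'c', length=2
  Position 7 ('c'): continues run of 'c', length=3
  Position 8 ('b'): new char, reset run to 1
  Position 9 ('b'): continues run of 'b', length=2
  Position 10 ('a'): new char, reset run to 1
  Position 11 ('c'): new char, reset run to 1
  Position 12 ('c'): continues run of 'c', length=2
  Position 13 ('b'): new char, reset run to 1
Longest run: 'c' with length 3

3


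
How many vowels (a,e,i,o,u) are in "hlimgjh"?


Input: hlimgjh
Checking each character:
  'h' at position 0: consonant
  'l' at position 1: consonant
  'i' at position 2: vowel (running total: 1)
  'm' at position 3: consonant
  'g' at position 4: consonant
  'j' at position 5: consonant
  'h' at position 6: consonant
Total vowels: 1

1


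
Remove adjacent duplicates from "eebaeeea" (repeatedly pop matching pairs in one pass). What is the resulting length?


Input: eebaeeea
Stack-based adjacent duplicate removal:
  Read 'e': push. Stack: e
  Read 'e': matches stack top 'e' => pop. Stack: (empty)
  Read 'b': push. Stack: b
  Read 'a': push. Stack: ba
  Read 'e': push. Stack: bae
  Read 'e': matches stack top 'e' => pop. Stack: ba
  Read 'e': push. Stack: bae
  Read 'a': push. Stack: baea
Final stack: "baea" (length 4)

4


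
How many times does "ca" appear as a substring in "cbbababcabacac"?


Searching for "ca" in "cbbababcabacac"
Scanning each position:
  Position 0: "cb" => no
  Position 1: "bb" => no
  Position 2: "ba" => no
  Position 3: "ab" => no
  Position 4: "ba" => no
  Position 5: "ab" => no
  Position 6: "bc" => no
  Position 7: "ca" => MATCH
  Position 8: "ab" => no
  Position 9: "ba" => no
  Position 10: "ac" => no
  Position 11: "ca" => MATCH
  Position 12: "ac" => no
Total occurrences: 2

2


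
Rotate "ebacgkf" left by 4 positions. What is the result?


Input: "ebacgkf", rotate left by 4
First 4 characters: "ebac"
Remaining characters: "gkf"
Concatenate remaining + first: "gkf" + "ebac" = "gkfebac"

gkfebac


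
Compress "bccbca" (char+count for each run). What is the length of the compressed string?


Input: bccbca
Runs:
  'b' x 1 => "b1"
  'c' x 2 => "c2"
  'b' x 1 => "b1"
  'c' x 1 => "c1"
  'a' x 1 => "a1"
Compressed: "b1c2b1c1a1"
Compressed length: 10

10


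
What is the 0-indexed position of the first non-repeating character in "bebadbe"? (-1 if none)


Input: bebadbe
Character frequencies:
  'a': 1
  'b': 3
  'd': 1
  'e': 2
Scanning left to right for freq == 1:
  Position 0 ('b'): freq=3, skip
  Position 1 ('e'): freq=2, skip
  Position 2 ('b'): freq=3, skip
  Position 3 ('a'): unique! => answer = 3

3


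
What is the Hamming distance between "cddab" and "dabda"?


Comparing "cddab" and "dabda" position by position:
  Position 0: 'c' vs 'd' => differ
  Position 1: 'd' vs 'a' => differ
  Position 2: 'd' vs 'b' => differ
  Position 3: 'a' vs 'd' => differ
  Position 4: 'b' vs 'a' => differ
Total differences (Hamming distance): 5

5


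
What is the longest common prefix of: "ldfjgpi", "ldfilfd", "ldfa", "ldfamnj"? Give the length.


Words: ldfjgpi, ldfilfd, ldfa, ldfamnj
  Position 0: all 'l' => match
  Position 1: all 'd' => match
  Position 2: all 'f' => match
  Position 3: ('j', 'i', 'a', 'a') => mismatch, stop
LCP = "ldf" (length 3)

3


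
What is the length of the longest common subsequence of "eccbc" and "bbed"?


LCS of "eccbc" and "bbed"
DP table:
           b    b    e    d
      0    0    0    0    0
  e   0    0    0    1    1
  c   0    0    0    1    1
  c   0    0    0    1    1
  b   0    1    1    1    1
  c   0    1    1    1    1
LCS length = dp[5][4] = 1

1


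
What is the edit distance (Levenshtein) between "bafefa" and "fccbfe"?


Computing edit distance: "bafefa" -> "fccbfe"
DP table:
           f    c    c    b    f    e
      0    1    2    3    4    5    6
  b   1    1    2    3    3    4    5
  a   2    2    2    3    4    4    5
  f   3    2    3    3    4    4    5
  e   4    3    3    4    4    5    4
  f   5    4    4    4    5    4    5
  a   6    5    5    5    5    5    5
Edit distance = dp[6][6] = 5

5


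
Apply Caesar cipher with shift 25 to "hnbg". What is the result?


Caesar cipher: shift "hnbg" by 25
  'h' (pos 7) + 25 = pos 6 = 'g'
  'n' (pos 13) + 25 = pos 12 = 'm'
  'b' (pos 1) + 25 = pos 0 = 'a'
  'g' (pos 6) + 25 = pos 5 = 'f'
Result: gmaf

gmaf


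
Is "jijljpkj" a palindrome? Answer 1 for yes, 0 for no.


Input: jijljpkj
Reversed: jkpjljij
  Compare pos 0 ('j') with pos 7 ('j'): match
  Compare pos 1 ('i') with pos 6 ('k'): MISMATCH
  Compare pos 2 ('j') with pos 5 ('p'): MISMATCH
  Compare pos 3 ('l') with pos 4 ('j'): MISMATCH
Result: not a palindrome

0


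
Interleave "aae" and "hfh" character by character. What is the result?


Interleaving "aae" and "hfh":
  Position 0: 'a' from first, 'h' from second => "ah"
  Position 1: 'a' from first, 'f' from second => "af"
  Position 2: 'e' from first, 'h' from second => "eh"
Result: ahafeh

ahafeh


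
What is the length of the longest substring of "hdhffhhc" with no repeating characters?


Input: "hdhffhhc"
Sliding window (track last position of each char):
  Position 0 ('h'): window [0,0] length 1 -- new best
  Position 1 ('d'): window [0,1] length 2 -- new best
  Position 2 ('h'): repeat (last at 0), move window start to 1
  Position 2 ('h'): window [1,2] length 2
  Position 3 ('f'): window [1,3] length 3 -- new best
  Position 4 ('f'): repeat (last at 3), move window start to 4
  Position 4 ('f'): window [4,4] length 1
  Position 5 ('h'): window [4,5] length 2
  Position 6 ('h'): repeat (last at 5), move window start to 6
  Position 6 ('h'): window [6,6] length 1
  Position 7 ('c'): window [6,7] length 2
Longest substring with no repeats: "dhf" with length 3

3


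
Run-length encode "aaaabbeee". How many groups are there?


Input: aaaabbeee
Scanning for consecutive runs:
  Group 1: 'a' x 4 (positions 0-3)
  Group 2: 'b' x 2 (positions 4-5)
  Group 3: 'e' x 3 (positions 6-8)
Total groups: 3

3


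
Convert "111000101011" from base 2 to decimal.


Input: "111000101011" in base 2
Positional expansion:
  Digit '1' (value 1) x 2^11 = 2048
  Digit '1' (value 1) x 2^10 = 1024
  Digit '1' (value 1) x 2^9 = 512
  Digit '0' (value 0) x 2^8 = 0
  Digit '0' (value 0) x 2^7 = 0
  Digit '0' (value 0) x 2^6 = 0
  Digit '1' (value 1) x 2^5 = 32
  Digit '0' (value 0) x 2^4 = 0
  Digit '1' (value 1) x 2^3 = 8
  Digit '0' (value 0) x 2^2 = 0
  Digit '1' (value 1) x 2^1 = 2
  Digit '1' (value 1) x 2^0 = 1
Sum = 3627

3627


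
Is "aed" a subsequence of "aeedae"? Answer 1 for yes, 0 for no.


Check if "aed" is a subsequence of "aeedae"
Greedy scan:
  Position 0 ('a'): matches sub[0] = 'a'
  Position 1 ('e'): matches sub[1] = 'e'
  Position 2 ('e'): no match needed
  Position 3 ('d'): matches sub[2] = 'd'
  Position 4 ('a'): no match needed
  Position 5 ('e'): no match needed
All 3 characters matched => is a subsequence

1


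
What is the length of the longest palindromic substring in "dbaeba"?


Input: "dbaeba"
Checking substrings for palindromes:
  No multi-char palindromic substrings found
Longest palindromic substring: "d" with length 1

1


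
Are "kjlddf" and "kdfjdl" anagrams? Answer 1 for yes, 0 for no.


Strings: "kjlddf", "kdfjdl"
Sorted first:  ddfjkl
Sorted second: ddfjkl
Sorted forms match => anagrams

1


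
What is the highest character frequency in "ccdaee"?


Input: ccdaee
Character counts:
  'a': 1
  'c': 2
  'd': 1
  'e': 2
Maximum frequency: 2

2


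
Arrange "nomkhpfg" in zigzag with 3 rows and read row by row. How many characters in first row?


Zigzag "nomkhpfg" into 3 rows:
Placing characters:
  'n' => row 0
  'o' => row 1
  'm' => row 2
  'k' => row 1
  'h' => row 0
  'p' => row 1
  'f' => row 2
  'g' => row 1
Rows:
  Row 0: "nh"
  Row 1: "okpg"
  Row 2: "mf"
First row length: 2

2


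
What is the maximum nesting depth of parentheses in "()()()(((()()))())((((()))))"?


Input: "()()()(((()()))())((((()))))"
Tracking depth:
  Position 0 '(': depth becomes 1
  Position 1 ')': depth becomes 0
  Position 2 '(': depth becomes 1
  Position 3 ')': depth becomes 0
  Position 4 '(': depth becomes 1
  Position 5 ')': depth becomes 0
  Position 6 '(': depth becomes 1
  Position 7 '(': depth becomes 2
  Position 8 '(': depth becomes 3
  Position 9 '(': depth becomes 4
  Position 10 ')': depth becomes 3
  Position 11 '(': depth becomes 4
  Position 12 ')': depth becomes 3
  Position 13 ')': depth becomes 2
  Position 14 ')': depth becomes 1
  Position 15 '(': depth becomes 2
  Position 16 ')': depth becomes 1
  Position 17 ')': depth becomes 0
  Position 18 '(': depth becomes 1
  Position 19 '(': depth becomes 2
  Position 20 '(': depth becomes 3
  Position 21 '(': depth becomes 4
  Position 22 '(': depth becomes 5
  Position 23 ')': depth becomes 4
  Position 24 ')': depth becomes 3
  Position 25 ')': depth becomes 2
  Position 26 ')': depth becomes 1
  Position 27 ')': depth becomes 0
Maximum depth reached: 5

5


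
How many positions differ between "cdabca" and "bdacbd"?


Comparing "cdabca" and "bdacbd" position by position:
  Position 0: 'c' vs 'b' => DIFFER
  Position 1: 'd' vs 'd' => same
  Position 2: 'a' vs 'a' => same
  Position 3: 'b' vs 'c' => DIFFER
  Position 4: 'c' vs 'b' => DIFFER
  Position 5: 'a' vs 'd' => DIFFER
Positions that differ: 4

4


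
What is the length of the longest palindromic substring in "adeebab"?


Input: "adeebab"
Checking substrings for palindromes:
  [4:7] "bab" (len 3) => palindrome
  [2:4] "ee" (len 2) => palindrome
Longest palindromic substring: "bab" with length 3

3


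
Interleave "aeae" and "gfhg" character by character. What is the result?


Interleaving "aeae" and "gfhg":
  Position 0: 'a' from first, 'g' from second => "ag"
  Position 1: 'e' from first, 'f' from second => "ef"
  Position 2: 'a' from first, 'h' from second => "ah"
  Position 3: 'e' from first, 'g' from second => "eg"
Result: agefaheg

agefaheg


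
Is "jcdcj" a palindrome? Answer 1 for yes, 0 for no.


Input: jcdcj
Reversed: jcdcj
  Compare pos 0 ('j') with pos 4 ('j'): match
  Compare pos 1 ('c') with pos 3 ('c'): match
Result: palindrome

1


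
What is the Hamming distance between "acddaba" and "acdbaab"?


Comparing "acddaba" and "acdbaab" position by position:
  Position 0: 'a' vs 'a' => same
  Position 1: 'c' vs 'c' => same
  Position 2: 'd' vs 'd' => same
  Position 3: 'd' vs 'b' => differ
  Position 4: 'a' vs 'a' => same
  Position 5: 'b' vs 'a' => differ
  Position 6: 'a' vs 'b' => differ
Total differences (Hamming distance): 3

3


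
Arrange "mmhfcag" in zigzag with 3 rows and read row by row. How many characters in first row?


Zigzag "mmhfcag" into 3 rows:
Placing characters:
  'm' => row 0
  'm' => row 1
  'h' => row 2
  'f' => row 1
  'c' => row 0
  'a' => row 1
  'g' => row 2
Rows:
  Row 0: "mc"
  Row 1: "mfa"
  Row 2: "hg"
First row length: 2

2


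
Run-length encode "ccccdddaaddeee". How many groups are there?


Input: ccccdddaaddeee
Scanning for consecutive runs:
  Group 1: 'c' x 4 (positions 0-3)
  Group 2: 'd' x 3 (positions 4-6)
  Group 3: 'a' x 2 (positions 7-8)
  Group 4: 'd' x 2 (positions 9-10)
  Group 5: 'e' x 3 (positions 11-13)
Total groups: 5

5


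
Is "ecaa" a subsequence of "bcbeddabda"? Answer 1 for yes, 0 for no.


Check if "ecaa" is a subsequence of "bcbeddabda"
Greedy scan:
  Position 0 ('b'): no match needed
  Position 1 ('c'): no match needed
  Position 2 ('b'): no match needed
  Position 3 ('e'): matches sub[0] = 'e'
  Position 4 ('d'): no match needed
  Position 5 ('d'): no match needed
  Position 6 ('a'): no match needed
  Position 7 ('b'): no match needed
  Position 8 ('d'): no match needed
  Position 9 ('a'): no match needed
Only matched 1/4 characters => not a subsequence

0


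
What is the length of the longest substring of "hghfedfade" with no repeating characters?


Input: "hghfedfade"
Sliding window (track last position of each char):
  Position 0 ('h'): window [0,0] length 1 -- new best
  Position 1 ('g'): window [0,1] length 2 -- new best
  Position 2 ('h'): repeat (last at 0), move window start to 1
  Position 2 ('h'): window [1,2] length 2
  Position 3 ('f'): window [1,3] length 3 -- new best
  Position 4 ('e'): window [1,4] length 4 -- new best
  Position 5 ('d'): window [1,5] length 5 -- new best
  Position 6 ('f'): repeat (last at 3), move window start to 4
  Position 6 ('f'): window [4,6] length 3
  Position 7 ('a'): window [4,7] length 4
  Position 8 ('d'): repeat (last at 5), move window start to 6
  Position 8 ('d'): window [6,8] length 3
  Position 9 ('e'): window [6,9] length 4
Longest substring with no repeats: "ghfed" with length 5

5


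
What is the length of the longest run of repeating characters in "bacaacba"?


Input: "bacaacba"
Scanning for longest run:
  Position 1 ('a'): new char, reset run to 1
  Position 2 ('c'): new char, reset run to 1
  Position 3 ('a'): new char, reset run to 1
  Position 4 ('a'): continues run of 'a', length=2
  Position 5 ('c'): new char, reset run to 1
  Position 6 ('b'): new char, reset run to 1
  Position 7 ('a'): new char, reset run to 1
Longest run: 'a' with length 2

2


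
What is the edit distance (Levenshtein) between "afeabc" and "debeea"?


Computing edit distance: "afeabc" -> "debeea"
DP table:
           d    e    b    e    e    a
      0    1    2    3    4    5    6
  a   1    1    2    3    4    5    5
  f   2    2    2    3    4    5    6
  e   3    3    2    3    3    4    5
  a   4    4    3    3    4    4    4
  b   5    5    4    3    4    5    5
  c   6    6    5    4    4    5    6
Edit distance = dp[6][6] = 6

6


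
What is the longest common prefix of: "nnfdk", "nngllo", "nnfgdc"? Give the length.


Words: nnfdk, nngllo, nnfgdc
  Position 0: all 'n' => match
  Position 1: all 'n' => match
  Position 2: ('f', 'g', 'f') => mismatch, stop
LCP = "nn" (length 2)

2


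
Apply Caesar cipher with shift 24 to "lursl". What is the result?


Caesar cipher: shift "lursl" by 24
  'l' (pos 11) + 24 = pos 9 = 'j'
  'u' (pos 20) + 24 = pos 18 = 's'
  'r' (pos 17) + 24 = pos 15 = 'p'
  's' (pos 18) + 24 = pos 16 = 'q'
  'l' (pos 11) + 24 = pos 9 = 'j'
Result: jspqj

jspqj


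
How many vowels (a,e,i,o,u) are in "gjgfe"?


Input: gjgfe
Checking each character:
  'g' at position 0: consonant
  'j' at position 1: consonant
  'g' at position 2: consonant
  'f' at position 3: consonant
  'e' at position 4: vowel (running total: 1)
Total vowels: 1

1


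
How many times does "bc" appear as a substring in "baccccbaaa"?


Searching for "bc" in "baccccbaaa"
Scanning each position:
  Position 0: "ba" => no
  Position 1: "ac" => no
  Position 2: "cc" => no
  Position 3: "cc" => no
  Position 4: "cc" => no
  Position 5: "cb" => no
  Position 6: "ba" => no
  Position 7: "aa" => no
  Position 8: "aa" => no
Total occurrences: 0

0


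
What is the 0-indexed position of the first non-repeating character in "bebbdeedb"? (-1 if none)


Input: bebbdeedb
Character frequencies:
  'b': 4
  'd': 2
  'e': 3
Scanning left to right for freq == 1:
  Position 0 ('b'): freq=4, skip
  Position 1 ('e'): freq=3, skip
  Position 2 ('b'): freq=4, skip
  Position 3 ('b'): freq=4, skip
  Position 4 ('d'): freq=2, skip
  Position 5 ('e'): freq=3, skip
  Position 6 ('e'): freq=3, skip
  Position 7 ('d'): freq=2, skip
  Position 8 ('b'): freq=4, skip
  No unique character found => answer = -1

-1


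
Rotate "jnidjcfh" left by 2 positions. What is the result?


Input: "jnidjcfh", rotate left by 2
First 2 characters: "jn"
Remaining characters: "idjcfh"
Concatenate remaining + first: "idjcfh" + "jn" = "idjcfhjn"

idjcfhjn


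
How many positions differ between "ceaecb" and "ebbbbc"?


Comparing "ceaecb" and "ebbbbc" position by position:
  Position 0: 'c' vs 'e' => DIFFER
  Position 1: 'e' vs 'b' => DIFFER
  Position 2: 'a' vs 'b' => DIFFER
  Position 3: 'e' vs 'b' => DIFFER
  Position 4: 'c' vs 'b' => DIFFER
  Position 5: 'b' vs 'c' => DIFFER
Positions that differ: 6

6


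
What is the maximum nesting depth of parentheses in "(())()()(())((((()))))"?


Input: "(())()()(())((((()))))"
Tracking depth:
  Position 0 '(': depth becomes 1
  Position 1 '(': depth becomes 2
  Position 2 ')': depth becomes 1
  Position 3 ')': depth becomes 0
  Position 4 '(': depth becomes 1
  Position 5 ')': depth becomes 0
  Position 6 '(': depth becomes 1
  Position 7 ')': depth becomes 0
  Position 8 '(': depth becomes 1
  Position 9 '(': depth becomes 2
  Position 10 ')': depth becomes 1
  Position 11 ')': depth becomes 0
  Position 12 '(': depth becomes 1
  Position 13 '(': depth becomes 2
  Position 14 '(': depth becomes 3
  Position 15 '(': depth becomes 4
  Position 16 '(': depth becomes 5
  Position 17 ')': depth becomes 4
  Position 18 ')': depth becomes 3
  Position 19 ')': depth becomes 2
  Position 20 ')': depth becomes 1
  Position 21 ')': depth becomes 0
Maximum depth reached: 5

5


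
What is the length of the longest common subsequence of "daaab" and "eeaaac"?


LCS of "daaab" and "eeaaac"
DP table:
           e    e    a    a    a    c
      0    0    0    0    0    0    0
  d   0    0    0    0    0    0    0
  a   0    0    0    1    1    1    1
  a   0    0    0    1    2    2    2
  a   0    0    0    1    2    3    3
  b   0    0    0    1    2    3    3
LCS length = dp[5][6] = 3

3


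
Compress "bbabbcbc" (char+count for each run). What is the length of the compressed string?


Input: bbabbcbc
Runs:
  'b' x 2 => "b2"
  'a' x 1 => "a1"
  'b' x 2 => "b2"
  'c' x 1 => "c1"
  'b' x 1 => "b1"
  'c' x 1 => "c1"
Compressed: "b2a1b2c1b1c1"
Compressed length: 12

12


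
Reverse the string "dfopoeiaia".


Input: dfopoeiaia
Reading characters right to left:
  Position 9: 'a'
  Position 8: 'i'
  Position 7: 'a'
  Position 6: 'i'
  Position 5: 'e'
  Position 4: 'o'
  Position 3: 'p'
  Position 2: 'o'
  Position 1: 'f'
  Position 0: 'd'
Reversed: aiaieopofd

aiaieopofd


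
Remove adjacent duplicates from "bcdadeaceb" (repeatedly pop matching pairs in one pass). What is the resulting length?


Input: bcdadeaceb
Stack-based adjacent duplicate removal:
  Read 'b': push. Stack: b
  Read 'c': push. Stack: bc
  Read 'd': push. Stack: bcd
  Read 'a': push. Stack: bcda
  Read 'd': push. Stack: bcdad
  Read 'e': push. Stack: bcdade
  Read 'a': push. Stack: bcdadea
  Read 'c': push. Stack: bcdadeac
  Read 'e': push. Stack: bcdadeace
  Read 'b': push. Stack: bcdadeaceb
Final stack: "bcdadeaceb" (length 10)

10


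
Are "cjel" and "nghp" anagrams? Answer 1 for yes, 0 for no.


Strings: "cjel", "nghp"
Sorted first:  cejl
Sorted second: ghnp
Differ at position 0: 'c' vs 'g' => not anagrams

0


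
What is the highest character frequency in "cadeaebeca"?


Input: cadeaebeca
Character counts:
  'a': 3
  'b': 1
  'c': 2
  'd': 1
  'e': 3
Maximum frequency: 3

3


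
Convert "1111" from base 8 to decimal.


Input: "1111" in base 8
Positional expansion:
  Digit '1' (value 1) x 8^3 = 512
  Digit '1' (value 1) x 8^2 = 64
  Digit '1' (value 1) x 8^1 = 8
  Digit '1' (value 1) x 8^0 = 1
Sum = 585

585


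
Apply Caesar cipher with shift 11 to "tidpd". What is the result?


Caesar cipher: shift "tidpd" by 11
  't' (pos 19) + 11 = pos 4 = 'e'
  'i' (pos 8) + 11 = pos 19 = 't'
  'd' (pos 3) + 11 = pos 14 = 'o'
  'p' (pos 15) + 11 = pos 0 = 'a'
  'd' (pos 3) + 11 = pos 14 = 'o'
Result: etoao

etoao


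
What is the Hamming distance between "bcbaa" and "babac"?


Comparing "bcbaa" and "babac" position by position:
  Position 0: 'b' vs 'b' => same
  Position 1: 'c' vs 'a' => differ
  Position 2: 'b' vs 'b' => same
  Position 3: 'a' vs 'a' => same
  Position 4: 'a' vs 'c' => differ
Total differences (Hamming distance): 2

2


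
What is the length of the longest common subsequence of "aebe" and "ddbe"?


LCS of "aebe" and "ddbe"
DP table:
           d    d    b    e
      0    0    0    0    0
  a   0    0    0    0    0
  e   0    0    0    0    1
  b   0    0    0    1    1
  e   0    0    0    1    2
LCS length = dp[4][4] = 2

2


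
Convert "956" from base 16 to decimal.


Input: "956" in base 16
Positional expansion:
  Digit '9' (value 9) x 16^2 = 2304
  Digit '5' (value 5) x 16^1 = 80
  Digit '6' (value 6) x 16^0 = 6
Sum = 2390

2390


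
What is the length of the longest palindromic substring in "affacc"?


Input: "affacc"
Checking substrings for palindromes:
  [0:4] "affa" (len 4) => palindrome
  [1:3] "ff" (len 2) => palindrome
  [4:6] "cc" (len 2) => palindrome
Longest palindromic substring: "affa" with length 4

4


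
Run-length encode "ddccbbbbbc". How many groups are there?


Input: ddccbbbbbc
Scanning for consecutive runs:
  Group 1: 'd' x 2 (positions 0-1)
  Group 2: 'c' x 2 (positions 2-3)
  Group 3: 'b' x 5 (positions 4-8)
  Group 4: 'c' x 1 (positions 9-9)
Total groups: 4

4


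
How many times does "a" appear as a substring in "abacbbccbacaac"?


Searching for "a" in "abacbbccbacaac"
Scanning each position:
  Position 0: "a" => MATCH
  Position 1: "b" => no
  Position 2: "a" => MATCH
  Position 3: "c" => no
  Position 4: "b" => no
  Position 5: "b" => no
  Position 6: "c" => no
  Position 7: "c" => no
  Position 8: "b" => no
  Position 9: "a" => MATCH
  Position 10: "c" => no
  Position 11: "a" => MATCH
  Position 12: "a" => MATCH
  Position 13: "c" => no
Total occurrences: 5

5


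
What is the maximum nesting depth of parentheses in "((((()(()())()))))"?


Input: "((((()(()())()))))"
Tracking depth:
  Position 0 '(': depth becomes 1
  Position 1 '(': depth becomes 2
  Position 2 '(': depth becomes 3
  Position 3 '(': depth becomes 4
  Position 4 '(': depth becomes 5
  Position 5 ')': depth becomes 4
  Position 6 '(': depth becomes 5
  Position 7 '(': depth becomes 6
  Position 8 ')': depth becomes 5
  Position 9 '(': depth becomes 6
  Position 10 ')': depth becomes 5
  Position 11 ')': depth becomes 4
  Position 12 '(': depth becomes 5
  Position 13 ')': depth becomes 4
  Position 14 ')': depth becomes 3
  Position 15 ')': depth becomes 2
  Position 16 ')': depth becomes 1
  Position 17 ')': depth becomes 0
Maximum depth reached: 6

6


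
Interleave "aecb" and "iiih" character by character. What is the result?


Interleaving "aecb" and "iiih":
  Position 0: 'a' from first, 'i' from second => "ai"
  Position 1: 'e' from first, 'i' from second => "ei"
  Position 2: 'c' from first, 'i' from second => "ci"
  Position 3: 'b' from first, 'h' from second => "bh"
Result: aieicibh

aieicibh


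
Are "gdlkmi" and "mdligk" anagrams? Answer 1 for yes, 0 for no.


Strings: "gdlkmi", "mdligk"
Sorted first:  dgiklm
Sorted second: dgiklm
Sorted forms match => anagrams

1


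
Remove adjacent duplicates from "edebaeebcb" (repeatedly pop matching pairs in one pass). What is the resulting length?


Input: edebaeebcb
Stack-based adjacent duplicate removal:
  Read 'e': push. Stack: e
  Read 'd': push. Stack: ed
  Read 'e': push. Stack: ede
  Read 'b': push. Stack: edeb
  Read 'a': push. Stack: edeba
  Read 'e': push. Stack: edebae
  Read 'e': matches stack top 'e' => pop. Stack: edeba
  Read 'b': push. Stack: edebab
  Read 'c': push. Stack: edebabc
  Read 'b': push. Stack: edebabcb
Final stack: "edebabcb" (length 8)

8


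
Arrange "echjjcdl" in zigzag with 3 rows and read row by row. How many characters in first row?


Zigzag "echjjcdl" into 3 rows:
Placing characters:
  'e' => row 0
  'c' => row 1
  'h' => row 2
  'j' => row 1
  'j' => row 0
  'c' => row 1
  'd' => row 2
  'l' => row 1
Rows:
  Row 0: "ej"
  Row 1: "cjcl"
  Row 2: "hd"
First row length: 2

2
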